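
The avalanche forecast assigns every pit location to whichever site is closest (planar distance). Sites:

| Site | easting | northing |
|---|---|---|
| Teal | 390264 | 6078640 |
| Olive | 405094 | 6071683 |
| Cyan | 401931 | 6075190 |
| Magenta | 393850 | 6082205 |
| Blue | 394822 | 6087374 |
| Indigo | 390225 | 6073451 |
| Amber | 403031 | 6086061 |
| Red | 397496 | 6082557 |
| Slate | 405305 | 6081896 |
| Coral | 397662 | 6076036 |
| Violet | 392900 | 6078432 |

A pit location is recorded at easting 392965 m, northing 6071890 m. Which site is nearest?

Indigo

Squared distances to each site:
Teal: 52857901.000; Olive: 147155490.000; Cyan: 91279156.000; Magenta: 107182450.000; Blue: 243202705.000; Indigo: 9944321.000; Amber: 302141597.000; Red: 134314850.000; Slate: 252395636.000; Coral: 39251125.000; Violet: 42801989.000.
Minimum at Indigo.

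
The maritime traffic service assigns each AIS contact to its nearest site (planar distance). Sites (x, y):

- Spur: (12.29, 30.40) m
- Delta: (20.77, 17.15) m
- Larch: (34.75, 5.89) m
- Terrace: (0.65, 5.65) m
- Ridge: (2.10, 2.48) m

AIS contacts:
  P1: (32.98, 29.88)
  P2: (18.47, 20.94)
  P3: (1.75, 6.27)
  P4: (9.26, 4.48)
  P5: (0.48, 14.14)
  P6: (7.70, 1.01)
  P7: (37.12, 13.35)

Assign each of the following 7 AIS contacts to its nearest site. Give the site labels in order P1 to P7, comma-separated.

P1 → Delta (d²=311.14)
P2 → Delta (d²=19.65)
P3 → Terrace (d²=1.59)
P4 → Ridge (d²=55.27)
P5 → Terrace (d²=72.11)
P6 → Ridge (d²=33.52)
P7 → Larch (d²=61.27)

Delta, Delta, Terrace, Ridge, Terrace, Ridge, Larch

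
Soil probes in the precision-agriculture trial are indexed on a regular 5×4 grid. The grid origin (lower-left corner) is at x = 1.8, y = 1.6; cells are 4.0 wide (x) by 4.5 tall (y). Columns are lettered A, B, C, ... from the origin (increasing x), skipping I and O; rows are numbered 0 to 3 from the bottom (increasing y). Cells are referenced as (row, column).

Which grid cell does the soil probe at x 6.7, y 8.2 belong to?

(1, B)

Column index: ⌊(6.7 − 1.8) / 4.0⌋ = ⌊1.225⌋ = 1 → column B
Row offset from origin: ⌊(8.2 − 1.6) / 4.5⌋ = ⌊1.467⌋ = 1 → row 1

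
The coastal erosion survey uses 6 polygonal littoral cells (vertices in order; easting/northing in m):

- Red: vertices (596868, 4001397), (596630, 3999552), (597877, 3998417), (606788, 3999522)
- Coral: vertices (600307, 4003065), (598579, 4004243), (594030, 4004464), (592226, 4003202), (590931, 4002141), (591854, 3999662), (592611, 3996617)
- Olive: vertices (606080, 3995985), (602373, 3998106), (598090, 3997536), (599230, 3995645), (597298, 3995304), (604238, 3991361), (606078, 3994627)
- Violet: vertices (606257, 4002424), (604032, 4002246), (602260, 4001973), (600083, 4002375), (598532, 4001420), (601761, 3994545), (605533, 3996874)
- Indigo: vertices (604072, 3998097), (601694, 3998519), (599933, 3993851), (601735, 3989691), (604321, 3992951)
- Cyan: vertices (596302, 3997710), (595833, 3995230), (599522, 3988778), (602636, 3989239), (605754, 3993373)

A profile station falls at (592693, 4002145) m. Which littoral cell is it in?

Cast a ray rightward from (592693, 4002145). For each polygon, the edges (by vertex number in listed order) whose endpoints lie on opposite sides of northing = 4002145, where each meets that height, and whether that is right or left of the point:
Red: no edge straddles that height → 0 crossings.
Coral: 4–5 at easting≈590935.9 (left), 7–1 at easting≈599208.9 (right) → 1 crossing.
Olive: no edge straddles that height → 0 crossings.
Violet: 2–3 at easting≈603376.4 (right), 3–4 at easting≈601328.5 (right), 4–5 at easting≈599709.5 (right), 7–1 at easting≈606220.6 (right) → 4 crossings.
Indigo: no edge straddles that height → 0 crossings.
Cyan: no edge straddles that height → 0 crossings.
Only Coral has an odd count, so the point is inside Coral.

Coral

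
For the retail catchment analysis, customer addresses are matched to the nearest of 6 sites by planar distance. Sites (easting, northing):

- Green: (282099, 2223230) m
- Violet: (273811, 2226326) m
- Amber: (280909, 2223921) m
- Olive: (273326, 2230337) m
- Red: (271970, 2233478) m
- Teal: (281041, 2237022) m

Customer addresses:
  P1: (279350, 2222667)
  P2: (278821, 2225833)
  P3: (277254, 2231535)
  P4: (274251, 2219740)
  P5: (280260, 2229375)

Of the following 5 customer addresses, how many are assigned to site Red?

0

P1 → Amber
P2 → Amber
P3 → Olive
P4 → Violet
P5 → Amber
0 of the 5 go to Red.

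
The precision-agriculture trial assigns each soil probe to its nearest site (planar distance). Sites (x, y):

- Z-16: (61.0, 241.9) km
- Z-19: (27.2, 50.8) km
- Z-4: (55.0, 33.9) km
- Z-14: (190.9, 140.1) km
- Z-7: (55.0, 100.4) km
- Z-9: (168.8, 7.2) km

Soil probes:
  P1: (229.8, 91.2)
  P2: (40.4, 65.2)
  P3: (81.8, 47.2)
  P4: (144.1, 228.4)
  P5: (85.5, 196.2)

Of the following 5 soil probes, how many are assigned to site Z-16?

P1 → Z-14
P2 → Z-19
P3 → Z-4
P4 → Z-16
P5 → Z-16
2 of the 5 go to Z-16.

2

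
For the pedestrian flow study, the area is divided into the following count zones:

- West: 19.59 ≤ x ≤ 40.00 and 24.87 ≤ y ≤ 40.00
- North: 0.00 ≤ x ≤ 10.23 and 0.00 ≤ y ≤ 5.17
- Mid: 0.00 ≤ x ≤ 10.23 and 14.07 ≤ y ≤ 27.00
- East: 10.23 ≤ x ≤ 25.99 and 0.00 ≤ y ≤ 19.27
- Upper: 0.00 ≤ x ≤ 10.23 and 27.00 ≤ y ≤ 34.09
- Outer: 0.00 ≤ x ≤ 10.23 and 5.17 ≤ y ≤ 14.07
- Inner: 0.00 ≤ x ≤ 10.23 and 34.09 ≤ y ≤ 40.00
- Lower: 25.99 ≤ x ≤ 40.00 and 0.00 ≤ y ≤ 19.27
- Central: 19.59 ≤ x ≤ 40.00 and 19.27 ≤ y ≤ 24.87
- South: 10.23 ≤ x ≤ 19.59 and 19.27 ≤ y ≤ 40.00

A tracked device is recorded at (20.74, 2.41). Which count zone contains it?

The point has x = 20.74 and y = 2.41.
Only East satisfies 10.23 ≤ x ≤ 25.99 and 0.00 ≤ y ≤ 19.27.

East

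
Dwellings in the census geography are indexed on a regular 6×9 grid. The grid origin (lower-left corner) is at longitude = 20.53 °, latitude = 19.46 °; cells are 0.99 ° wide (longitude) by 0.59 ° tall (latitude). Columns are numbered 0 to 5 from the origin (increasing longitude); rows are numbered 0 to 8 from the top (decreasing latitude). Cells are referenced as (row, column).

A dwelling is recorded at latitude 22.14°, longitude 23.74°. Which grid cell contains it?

Column index: ⌊(23.74 − 20.53) / 0.99⌋ = ⌊3.242⌋ = 3
Row offset from origin: ⌊(22.14 − 19.46) / 0.59⌋ = ⌊4.542⌋ = 4 → row 4 (counted from top)

(4, 3)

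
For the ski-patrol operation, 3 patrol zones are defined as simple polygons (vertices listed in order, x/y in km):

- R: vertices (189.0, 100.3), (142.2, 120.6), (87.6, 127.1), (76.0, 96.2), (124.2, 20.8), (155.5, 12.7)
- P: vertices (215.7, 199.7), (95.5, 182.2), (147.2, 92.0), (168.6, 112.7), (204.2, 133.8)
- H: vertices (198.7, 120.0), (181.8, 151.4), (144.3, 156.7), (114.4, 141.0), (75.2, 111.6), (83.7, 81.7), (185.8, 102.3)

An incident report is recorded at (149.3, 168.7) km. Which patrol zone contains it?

Cast a ray rightward from (149.3, 168.7). For each polygon, the edges (by vertex number in listed order) whose endpoints lie on opposite sides of y = 168.7, where each meets that height, and whether that is right or left of the point:
R: no edge straddles that height → 0 crossings.
P: 2–3 at x≈103.24 (left), 5–1 at x≈210.29 (right) → 1 crossing.
H: no edge straddles that height → 0 crossings.
Only P has an odd count, so the point is inside P.

P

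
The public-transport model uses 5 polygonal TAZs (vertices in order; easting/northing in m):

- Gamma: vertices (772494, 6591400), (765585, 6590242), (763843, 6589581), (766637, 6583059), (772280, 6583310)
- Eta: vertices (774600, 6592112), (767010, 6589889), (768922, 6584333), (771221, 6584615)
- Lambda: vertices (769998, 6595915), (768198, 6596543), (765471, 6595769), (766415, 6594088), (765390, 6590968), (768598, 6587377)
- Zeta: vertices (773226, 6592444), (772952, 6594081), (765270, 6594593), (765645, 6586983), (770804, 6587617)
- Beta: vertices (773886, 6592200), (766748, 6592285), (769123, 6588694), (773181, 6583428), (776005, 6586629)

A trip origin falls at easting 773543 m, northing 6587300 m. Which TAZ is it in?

Cast a ray rightward from (773543, 6587300). For each polygon, the edges (by vertex number in listed order) whose endpoints lie on opposite sides of northing = 6587300, where each meets that height, and whether that is right or left of the point:
Gamma: 3–4 at easting≈764820.2 (left), 5–1 at easting≈772385.5 (left) → 0 crossings.
Eta: 2–3 at easting≈767901.0 (left), 4–1 at easting≈772431.2 (left) → 0 crossings.
Lambda: no edge straddles that height → 0 crossings.
Zeta: 3–4 at easting≈765629.4 (left), 4–5 at easting≈768224.5 (left) → 0 crossings.
Beta: 3–4 at easting≈770197.2 (left), 5–1 at easting≈775749.8 (right) → 1 crossing.
Only Beta has an odd count, so the point is inside Beta.

Beta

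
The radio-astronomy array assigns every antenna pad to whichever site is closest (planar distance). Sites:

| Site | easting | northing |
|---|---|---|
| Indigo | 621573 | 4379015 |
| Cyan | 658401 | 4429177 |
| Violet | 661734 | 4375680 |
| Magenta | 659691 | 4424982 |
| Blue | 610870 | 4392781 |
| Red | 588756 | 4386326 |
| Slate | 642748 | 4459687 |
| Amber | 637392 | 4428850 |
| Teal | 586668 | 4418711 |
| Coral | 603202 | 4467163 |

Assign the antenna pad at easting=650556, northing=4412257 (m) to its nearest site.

Squared distances to each site:
Indigo: 1945044853.000; Cyan: 347830425.000; Violet: 1462824613.000; Magenta: 245373850.000; Blue: 1954293172.000; Red: 4491656761.000; Slate: 2310569764.000; Amber: 448618545.000; Teal: 4123330660.000; Coral: 5257070152.000.
Minimum at Magenta.

Magenta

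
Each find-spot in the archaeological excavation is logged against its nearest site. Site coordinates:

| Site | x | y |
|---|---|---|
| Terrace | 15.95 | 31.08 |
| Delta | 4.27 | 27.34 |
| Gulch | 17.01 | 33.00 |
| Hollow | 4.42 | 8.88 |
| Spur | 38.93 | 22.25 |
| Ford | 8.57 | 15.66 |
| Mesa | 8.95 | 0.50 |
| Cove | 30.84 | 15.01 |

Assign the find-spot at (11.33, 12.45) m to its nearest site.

Squared distances to each site:
Terrace: 368.421; Delta: 271.556; Gulch: 454.565; Hollow: 60.493; Spur: 857.800; Ford: 17.922; Mesa: 148.467; Cove: 387.194.
Minimum at Ford.

Ford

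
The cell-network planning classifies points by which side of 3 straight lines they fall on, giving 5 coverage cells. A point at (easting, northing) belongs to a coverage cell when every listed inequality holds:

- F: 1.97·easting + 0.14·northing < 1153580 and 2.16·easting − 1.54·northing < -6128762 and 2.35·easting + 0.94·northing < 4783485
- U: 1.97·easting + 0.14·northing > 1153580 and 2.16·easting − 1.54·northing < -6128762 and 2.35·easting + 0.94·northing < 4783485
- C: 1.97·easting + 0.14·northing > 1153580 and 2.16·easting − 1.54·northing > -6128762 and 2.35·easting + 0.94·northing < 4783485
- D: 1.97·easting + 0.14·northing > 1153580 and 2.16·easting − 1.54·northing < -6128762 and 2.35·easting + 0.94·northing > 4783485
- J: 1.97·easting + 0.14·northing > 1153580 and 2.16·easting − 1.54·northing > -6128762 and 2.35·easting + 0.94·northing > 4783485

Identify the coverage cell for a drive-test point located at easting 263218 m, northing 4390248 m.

1.97·263218 + 0.14·4390248 = 1133174.180, which is < 1153580
2.16·263218 − 1.54·4390248 = -6192431.040, which is < -6128762
2.35·263218 + 0.94·4390248 = 4745395.420, which is < 4783485
This sign pattern matches F.

F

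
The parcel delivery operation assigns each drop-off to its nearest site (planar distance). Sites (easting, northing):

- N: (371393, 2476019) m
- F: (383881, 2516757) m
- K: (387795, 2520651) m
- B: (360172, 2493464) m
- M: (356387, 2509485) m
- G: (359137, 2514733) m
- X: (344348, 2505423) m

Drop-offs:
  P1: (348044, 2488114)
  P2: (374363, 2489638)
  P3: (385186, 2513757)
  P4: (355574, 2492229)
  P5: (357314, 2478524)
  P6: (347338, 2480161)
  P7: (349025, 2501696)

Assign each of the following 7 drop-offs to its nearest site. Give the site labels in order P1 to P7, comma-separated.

P1 → B (d²=175710884.00)
P2 → N (d²=194298061.00)
P3 → F (d²=10703025.00)
P4 → B (d²=22666829.00)
P5 → N (d²=204493266.00)
P6 → B (d²=341681365.00)
P7 → X (d²=35764858.00)

B, N, F, B, N, B, X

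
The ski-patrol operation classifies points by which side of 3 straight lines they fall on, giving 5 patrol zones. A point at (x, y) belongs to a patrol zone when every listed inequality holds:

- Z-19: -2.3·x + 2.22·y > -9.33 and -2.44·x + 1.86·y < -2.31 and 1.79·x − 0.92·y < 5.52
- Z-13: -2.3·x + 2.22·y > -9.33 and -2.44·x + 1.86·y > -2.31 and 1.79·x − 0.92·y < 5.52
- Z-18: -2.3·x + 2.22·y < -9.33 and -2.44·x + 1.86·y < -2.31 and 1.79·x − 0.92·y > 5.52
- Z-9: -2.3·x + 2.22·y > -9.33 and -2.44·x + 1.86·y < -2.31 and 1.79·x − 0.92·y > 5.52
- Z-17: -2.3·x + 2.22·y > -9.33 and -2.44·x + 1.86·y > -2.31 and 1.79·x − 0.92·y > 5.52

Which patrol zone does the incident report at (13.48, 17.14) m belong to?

Z-17

-2.3·13.48 + 2.22·17.14 = 7.047, which is > -9.33
-2.44·13.48 + 1.86·17.14 = -1.011, which is > -2.31
1.79·13.48 − 0.92·17.14 = 8.360, which is > 5.52
This sign pattern matches Z-17.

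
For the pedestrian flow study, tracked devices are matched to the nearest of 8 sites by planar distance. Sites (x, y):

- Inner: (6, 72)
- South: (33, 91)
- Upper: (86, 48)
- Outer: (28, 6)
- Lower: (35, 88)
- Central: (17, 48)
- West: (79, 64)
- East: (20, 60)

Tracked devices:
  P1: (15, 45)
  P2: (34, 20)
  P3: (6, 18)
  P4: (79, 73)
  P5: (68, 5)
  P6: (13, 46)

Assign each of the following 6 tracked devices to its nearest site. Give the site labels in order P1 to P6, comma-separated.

P1 → Central (d²=13.00)
P2 → Outer (d²=232.00)
P3 → Outer (d²=628.00)
P4 → West (d²=81.00)
P5 → Outer (d²=1601.00)
P6 → Central (d²=20.00)

Central, Outer, Outer, West, Outer, Central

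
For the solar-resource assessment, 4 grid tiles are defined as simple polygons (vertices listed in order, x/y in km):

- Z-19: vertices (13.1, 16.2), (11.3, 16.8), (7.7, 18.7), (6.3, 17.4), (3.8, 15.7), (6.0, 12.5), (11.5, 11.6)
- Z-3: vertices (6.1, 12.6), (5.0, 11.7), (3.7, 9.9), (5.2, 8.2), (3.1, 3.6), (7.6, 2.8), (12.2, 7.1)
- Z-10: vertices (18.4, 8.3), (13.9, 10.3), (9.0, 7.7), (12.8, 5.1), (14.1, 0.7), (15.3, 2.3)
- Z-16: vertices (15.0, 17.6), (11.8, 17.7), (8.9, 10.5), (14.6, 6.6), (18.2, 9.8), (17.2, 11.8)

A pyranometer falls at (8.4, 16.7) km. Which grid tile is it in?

Z-19

Cast a ray rightward from (8.4, 16.7). For each polygon, the edges (by vertex number in listed order) whose endpoints lie on opposite sides of y = 16.7, where each meets that height, and whether that is right or left of the point:
Z-19: 1–2 at x≈11.60 (right), 4–5 at x≈5.27 (left) → 1 crossing.
Z-3: no edge straddles that height → 0 crossings.
Z-10: no edge straddles that height → 0 crossings.
Z-16: 2–3 at x≈11.40 (right), 6–1 at x≈15.34 (right) → 2 crossings.
Only Z-19 has an odd count, so the point is inside Z-19.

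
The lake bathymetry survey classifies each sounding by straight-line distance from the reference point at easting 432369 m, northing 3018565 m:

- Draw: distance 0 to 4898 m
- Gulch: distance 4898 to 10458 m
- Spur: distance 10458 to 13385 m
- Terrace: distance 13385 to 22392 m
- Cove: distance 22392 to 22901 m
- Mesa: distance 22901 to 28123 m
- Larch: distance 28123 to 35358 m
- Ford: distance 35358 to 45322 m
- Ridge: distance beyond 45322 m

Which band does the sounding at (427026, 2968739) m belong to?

Distance = √((427026−432369)² + (2968739−3018565)²) = √(28547649.000 + 2482630276.000) = 50111.655 m.
45322 ≤ 50111.655 < ∞ → Ridge.

Ridge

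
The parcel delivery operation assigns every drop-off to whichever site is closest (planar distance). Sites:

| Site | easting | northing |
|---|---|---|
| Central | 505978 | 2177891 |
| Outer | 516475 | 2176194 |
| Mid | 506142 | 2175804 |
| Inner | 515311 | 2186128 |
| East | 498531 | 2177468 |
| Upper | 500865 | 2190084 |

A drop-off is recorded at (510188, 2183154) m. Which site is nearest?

Squared distances to each site:
Central: 45423269.000; Outer: 87967969.000; Mid: 70392616.000; Inner: 35089805.000; East: 168216245.000; Upper: 134943229.000.
Minimum at Inner.

Inner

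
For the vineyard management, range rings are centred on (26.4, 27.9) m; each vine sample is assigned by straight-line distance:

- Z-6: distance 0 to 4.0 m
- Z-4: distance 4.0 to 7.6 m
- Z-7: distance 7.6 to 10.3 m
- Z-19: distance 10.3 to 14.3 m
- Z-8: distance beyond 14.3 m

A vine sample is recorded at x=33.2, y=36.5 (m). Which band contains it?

Z-19

Distance = √((33.2−26.4)² + (36.5−27.9)²) = √(46.240 + 73.960) = 10.964 m.
10.3 ≤ 10.964 < 14.3 → Z-19.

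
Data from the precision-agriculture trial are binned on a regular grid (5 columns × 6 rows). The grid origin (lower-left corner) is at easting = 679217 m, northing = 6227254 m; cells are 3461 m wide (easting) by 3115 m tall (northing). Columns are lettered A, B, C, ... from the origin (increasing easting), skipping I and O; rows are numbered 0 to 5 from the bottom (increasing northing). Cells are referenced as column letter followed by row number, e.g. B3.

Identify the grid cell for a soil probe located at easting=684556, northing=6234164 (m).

Column index: ⌊(684556 − 679217) / 3461⌋ = ⌊1.543⌋ = 1 → column B
Row offset from origin: ⌊(6234164 − 6227254) / 3115⌋ = ⌊2.218⌋ = 2 → row 2

B2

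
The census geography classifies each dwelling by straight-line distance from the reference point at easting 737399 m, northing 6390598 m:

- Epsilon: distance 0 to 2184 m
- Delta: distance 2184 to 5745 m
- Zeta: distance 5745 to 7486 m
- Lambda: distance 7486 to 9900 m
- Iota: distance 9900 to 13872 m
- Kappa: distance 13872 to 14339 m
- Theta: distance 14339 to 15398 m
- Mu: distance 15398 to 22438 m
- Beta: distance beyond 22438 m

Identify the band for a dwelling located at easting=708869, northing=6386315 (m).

Distance = √((708869−737399)² + (6386315−6390598)²) = √(813960900.000 + 18344089.000) = 28849.697 m.
22438 ≤ 28849.697 < ∞ → Beta.

Beta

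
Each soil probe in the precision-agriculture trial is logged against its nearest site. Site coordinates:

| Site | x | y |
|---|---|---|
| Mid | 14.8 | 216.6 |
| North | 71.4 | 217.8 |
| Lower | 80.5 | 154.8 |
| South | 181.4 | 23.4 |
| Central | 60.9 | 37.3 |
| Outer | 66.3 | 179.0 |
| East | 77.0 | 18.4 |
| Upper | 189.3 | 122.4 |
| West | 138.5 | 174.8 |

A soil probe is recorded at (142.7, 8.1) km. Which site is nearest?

Squared distances to each site:
Mid: 59830.660; North: 49057.780; Lower: 25389.730; South: 1731.780; Central: 7543.880; Outer: 35043.770; East: 4422.580; Upper: 15236.050; West: 27806.530.
Minimum at South.

South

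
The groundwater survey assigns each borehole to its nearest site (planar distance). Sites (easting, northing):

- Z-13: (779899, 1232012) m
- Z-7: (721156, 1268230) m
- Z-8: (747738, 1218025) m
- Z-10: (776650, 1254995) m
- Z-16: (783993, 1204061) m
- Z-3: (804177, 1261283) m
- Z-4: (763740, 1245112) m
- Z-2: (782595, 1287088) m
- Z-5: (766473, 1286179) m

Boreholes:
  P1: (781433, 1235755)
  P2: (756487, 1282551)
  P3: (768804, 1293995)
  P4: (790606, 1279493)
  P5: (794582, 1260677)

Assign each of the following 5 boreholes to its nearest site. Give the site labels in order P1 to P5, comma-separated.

P1 → Z-13 (d²=16363205.00)
P2 → Z-5 (d²=112882580.00)
P3 → Z-5 (d²=66523417.00)
P4 → Z-2 (d²=121860146.00)
P5 → Z-3 (d²=92431261.00)

Z-13, Z-5, Z-5, Z-2, Z-3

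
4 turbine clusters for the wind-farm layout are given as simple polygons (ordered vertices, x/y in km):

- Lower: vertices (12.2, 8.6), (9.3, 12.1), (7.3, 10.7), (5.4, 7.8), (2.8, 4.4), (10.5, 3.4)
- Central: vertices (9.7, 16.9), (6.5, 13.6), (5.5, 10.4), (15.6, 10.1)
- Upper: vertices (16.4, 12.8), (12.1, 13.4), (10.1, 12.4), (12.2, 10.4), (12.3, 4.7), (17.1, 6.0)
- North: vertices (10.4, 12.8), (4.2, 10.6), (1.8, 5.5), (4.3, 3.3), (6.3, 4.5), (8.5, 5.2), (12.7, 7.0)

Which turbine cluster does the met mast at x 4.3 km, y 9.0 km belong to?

Cast a ray rightward from (4.3, 9.0). For each polygon, the edges (by vertex number in listed order) whose endpoints lie on opposite sides of y = 9.0, where each meets that height, and whether that is right or left of the point:
Lower: 1–2 at x≈11.87 (right), 3–4 at x≈6.19 (right) → 2 crossings.
Central: no edge straddles that height → 0 crossings.
Upper: 4–5 at x≈12.22 (right), 6–1 at x≈16.79 (right) → 2 crossings.
North: 2–3 at x≈3.45 (left), 7–1 at x≈11.91 (right) → 1 crossing.
Only North has an odd count, so the point is inside North.

North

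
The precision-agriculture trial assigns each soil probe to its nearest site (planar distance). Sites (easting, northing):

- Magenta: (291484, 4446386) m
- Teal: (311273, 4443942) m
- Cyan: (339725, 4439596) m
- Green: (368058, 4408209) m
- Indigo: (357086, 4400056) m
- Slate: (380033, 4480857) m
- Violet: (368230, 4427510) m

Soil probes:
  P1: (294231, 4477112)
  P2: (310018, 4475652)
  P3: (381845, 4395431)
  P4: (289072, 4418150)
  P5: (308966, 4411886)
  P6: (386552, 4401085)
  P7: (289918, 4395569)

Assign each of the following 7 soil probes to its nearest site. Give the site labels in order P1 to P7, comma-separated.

P1 → Magenta (d²=951633085.00)
P2 → Teal (d²=1007099125.00)
P3 → Green (d²=353358653.00)
P4 → Magenta (d²=803089440.00)
P5 → Teal (d²=1032909385.00)
P6 → Green (d²=392779412.00)
P7 → Magenta (d²=2584819845.00)

Magenta, Teal, Green, Magenta, Teal, Green, Magenta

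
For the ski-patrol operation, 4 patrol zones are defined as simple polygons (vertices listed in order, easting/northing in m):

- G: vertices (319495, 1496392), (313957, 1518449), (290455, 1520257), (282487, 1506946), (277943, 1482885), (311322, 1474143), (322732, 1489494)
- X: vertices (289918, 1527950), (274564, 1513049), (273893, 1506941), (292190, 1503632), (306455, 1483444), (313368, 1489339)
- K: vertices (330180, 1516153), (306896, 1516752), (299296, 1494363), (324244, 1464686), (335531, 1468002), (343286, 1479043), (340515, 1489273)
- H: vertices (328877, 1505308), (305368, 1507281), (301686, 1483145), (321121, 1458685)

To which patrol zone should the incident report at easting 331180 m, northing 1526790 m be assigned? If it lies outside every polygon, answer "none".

Cast a ray rightward from (331180, 1526790). For each polygon, the edges (by vertex number in listed order) whose endpoints lie on opposite sides of northing = 1526790, where each meets that height, and whether that is right or left of the point:
G: no edge straddles that height → 0 crossings.
X: 1–2 at easting≈288722.7 (left), 6–1 at easting≈290622.5 (left) → 0 crossings.
K: no edge straddles that height → 0 crossings.
H: no edge straddles that height → 0 crossings.
All counts are even, so the point lies outside every listed polygon.

none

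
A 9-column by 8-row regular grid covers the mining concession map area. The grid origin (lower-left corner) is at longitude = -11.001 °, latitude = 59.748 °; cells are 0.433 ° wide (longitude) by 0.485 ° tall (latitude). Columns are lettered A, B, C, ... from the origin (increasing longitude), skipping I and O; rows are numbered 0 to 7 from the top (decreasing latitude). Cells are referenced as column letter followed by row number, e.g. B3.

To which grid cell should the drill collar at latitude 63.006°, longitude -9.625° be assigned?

Column index: ⌊(-9.625 − -11.001) / 0.433⌋ = ⌊3.178⌋ = 3 → column D
Row offset from origin: ⌊(63.006 − 59.748) / 0.485⌋ = ⌊6.718⌋ = 6 → row 1 (counted from top)

D1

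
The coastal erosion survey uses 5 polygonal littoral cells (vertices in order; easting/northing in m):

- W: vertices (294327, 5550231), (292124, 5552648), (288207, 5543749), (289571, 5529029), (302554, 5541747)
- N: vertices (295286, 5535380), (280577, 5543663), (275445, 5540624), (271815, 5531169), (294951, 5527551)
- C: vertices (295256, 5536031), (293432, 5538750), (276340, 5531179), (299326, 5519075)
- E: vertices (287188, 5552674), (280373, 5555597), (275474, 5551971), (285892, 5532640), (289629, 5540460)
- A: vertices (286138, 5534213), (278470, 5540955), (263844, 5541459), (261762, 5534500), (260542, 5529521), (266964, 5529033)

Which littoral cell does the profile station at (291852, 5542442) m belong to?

W

Cast a ray rightward from (291852, 5542442). For each polygon, the edges (by vertex number in listed order) whose endpoints lie on opposite sides of northing = 5542442, where each meets that height, and whether that is right or left of the point:
W: 3–4 at easting≈288328.1 (left), 5–1 at easting≈301880.1 (right) → 1 crossing.
N: 1–2 at easting≈282745.3 (left), 2–3 at easting≈278515.1 (left) → 0 crossings.
C: no edge straddles that height → 0 crossings.
E: 3–4 at easting≈280609.4 (left), 5–1 at easting≈289232.9 (left) → 0 crossings.
A: no edge straddles that height → 0 crossings.
Only W has an odd count, so the point is inside W.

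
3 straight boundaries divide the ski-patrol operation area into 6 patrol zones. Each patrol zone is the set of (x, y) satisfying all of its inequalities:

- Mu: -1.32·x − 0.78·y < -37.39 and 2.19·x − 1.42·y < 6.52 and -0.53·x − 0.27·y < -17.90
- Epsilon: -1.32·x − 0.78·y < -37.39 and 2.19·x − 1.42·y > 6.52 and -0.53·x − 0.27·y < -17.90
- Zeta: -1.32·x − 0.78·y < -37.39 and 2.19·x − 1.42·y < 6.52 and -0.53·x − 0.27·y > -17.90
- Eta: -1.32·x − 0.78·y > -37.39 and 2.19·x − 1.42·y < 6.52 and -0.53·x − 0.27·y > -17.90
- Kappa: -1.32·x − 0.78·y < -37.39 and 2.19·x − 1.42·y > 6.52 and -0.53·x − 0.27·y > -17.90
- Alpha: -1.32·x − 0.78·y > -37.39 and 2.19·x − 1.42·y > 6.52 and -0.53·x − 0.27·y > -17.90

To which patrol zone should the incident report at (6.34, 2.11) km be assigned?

Alpha

-1.32·6.34 − 0.78·2.11 = -10.015, which is > -37.39
2.19·6.34 − 1.42·2.11 = 10.888, which is > 6.52
-0.53·6.34 − 0.27·2.11 = -3.930, which is > -17.90
This sign pattern matches Alpha.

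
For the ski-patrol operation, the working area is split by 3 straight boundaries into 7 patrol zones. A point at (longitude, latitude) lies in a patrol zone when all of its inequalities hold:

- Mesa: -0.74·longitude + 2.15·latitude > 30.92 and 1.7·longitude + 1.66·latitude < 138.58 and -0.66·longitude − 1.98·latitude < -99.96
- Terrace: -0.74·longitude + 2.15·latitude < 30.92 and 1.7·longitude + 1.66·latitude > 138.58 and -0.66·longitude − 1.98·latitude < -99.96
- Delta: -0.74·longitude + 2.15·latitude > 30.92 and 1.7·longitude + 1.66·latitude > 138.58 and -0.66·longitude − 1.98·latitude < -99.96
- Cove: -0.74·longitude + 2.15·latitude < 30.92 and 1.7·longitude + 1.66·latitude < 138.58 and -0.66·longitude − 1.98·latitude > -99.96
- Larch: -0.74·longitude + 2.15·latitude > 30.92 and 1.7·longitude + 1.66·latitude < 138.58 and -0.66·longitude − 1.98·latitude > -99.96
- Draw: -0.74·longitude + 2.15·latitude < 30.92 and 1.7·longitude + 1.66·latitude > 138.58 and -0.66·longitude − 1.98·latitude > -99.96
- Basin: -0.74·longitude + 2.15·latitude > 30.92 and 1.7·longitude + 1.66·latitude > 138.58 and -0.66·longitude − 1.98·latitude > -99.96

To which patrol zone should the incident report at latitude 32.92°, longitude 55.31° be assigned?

-0.74·55.31 + 2.15·32.92 = 29.849, which is < 30.92
1.7·55.31 + 1.66·32.92 = 148.674, which is > 138.58
-0.66·55.31 − 1.98·32.92 = -101.686, which is < -99.96
This sign pattern matches Terrace.

Terrace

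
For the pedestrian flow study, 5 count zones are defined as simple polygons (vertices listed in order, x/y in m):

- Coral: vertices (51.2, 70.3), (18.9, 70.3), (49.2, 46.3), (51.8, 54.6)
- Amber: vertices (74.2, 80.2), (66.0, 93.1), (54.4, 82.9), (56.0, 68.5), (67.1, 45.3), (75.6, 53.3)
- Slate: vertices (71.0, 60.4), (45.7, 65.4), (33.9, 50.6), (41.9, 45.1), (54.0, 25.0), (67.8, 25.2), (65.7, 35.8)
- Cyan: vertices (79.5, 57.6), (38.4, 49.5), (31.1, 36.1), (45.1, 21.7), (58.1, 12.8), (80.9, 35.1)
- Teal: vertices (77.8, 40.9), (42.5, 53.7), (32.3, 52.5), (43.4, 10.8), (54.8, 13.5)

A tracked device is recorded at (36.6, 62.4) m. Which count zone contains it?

Coral

Cast a ray rightward from (36.6, 62.4). For each polygon, the edges (by vertex number in listed order) whose endpoints lie on opposite sides of y = 62.4, where each meets that height, and whether that is right or left of the point:
Coral: 2–3 at x≈28.87 (left), 4–1 at x≈51.50 (right) → 1 crossing.
Amber: 4–5 at x≈58.92 (right), 6–1 at x≈75.13 (right) → 2 crossings.
Slate: 1–2 at x≈60.88 (right), 2–3 at x≈43.31 (right) → 2 crossings.
Cyan: no edge straddles that height → 0 crossings.
Teal: no edge straddles that height → 0 crossings.
Only Coral has an odd count, so the point is inside Coral.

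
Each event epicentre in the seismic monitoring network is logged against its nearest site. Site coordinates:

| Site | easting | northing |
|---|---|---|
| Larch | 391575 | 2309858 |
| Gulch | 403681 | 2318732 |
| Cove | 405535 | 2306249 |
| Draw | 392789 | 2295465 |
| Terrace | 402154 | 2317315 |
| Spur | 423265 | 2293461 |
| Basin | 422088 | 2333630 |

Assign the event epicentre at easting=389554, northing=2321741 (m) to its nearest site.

Larch

Squared distances to each site:
Larch: 145290130.000; Gulch: 208626210.000; Cove: 495394425.000; Draw: 700893401.000; Terrace: 178349476.000; Spur: 1936189921.000; Basin: 1199809477.000.
Minimum at Larch.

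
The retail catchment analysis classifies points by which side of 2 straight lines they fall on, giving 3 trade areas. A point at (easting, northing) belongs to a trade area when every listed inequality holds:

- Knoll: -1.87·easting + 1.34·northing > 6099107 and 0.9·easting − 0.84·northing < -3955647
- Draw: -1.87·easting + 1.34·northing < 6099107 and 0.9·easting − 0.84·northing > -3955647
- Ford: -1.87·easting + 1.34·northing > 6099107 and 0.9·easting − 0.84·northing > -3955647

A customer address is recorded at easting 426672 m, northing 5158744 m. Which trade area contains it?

Ford

-1.87·426672 + 1.34·5158744 = 6114840.320, which is > 6099107
0.9·426672 − 0.84·5158744 = -3949340.160, which is > -3955647
This sign pattern matches Ford.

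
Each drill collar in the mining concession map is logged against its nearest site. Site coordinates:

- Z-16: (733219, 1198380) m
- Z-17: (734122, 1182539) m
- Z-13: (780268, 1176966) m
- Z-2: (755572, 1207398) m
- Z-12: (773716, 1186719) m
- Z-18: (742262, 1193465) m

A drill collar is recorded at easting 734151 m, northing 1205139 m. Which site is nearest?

Squared distances to each site:
Z-16: 46552705.000; Z-17: 510760841.000; Z-13: 2920495618.000; Z-2: 463962322.000; Z-12: 1904685625.000; Z-18: 202070597.000.
Minimum at Z-16.

Z-16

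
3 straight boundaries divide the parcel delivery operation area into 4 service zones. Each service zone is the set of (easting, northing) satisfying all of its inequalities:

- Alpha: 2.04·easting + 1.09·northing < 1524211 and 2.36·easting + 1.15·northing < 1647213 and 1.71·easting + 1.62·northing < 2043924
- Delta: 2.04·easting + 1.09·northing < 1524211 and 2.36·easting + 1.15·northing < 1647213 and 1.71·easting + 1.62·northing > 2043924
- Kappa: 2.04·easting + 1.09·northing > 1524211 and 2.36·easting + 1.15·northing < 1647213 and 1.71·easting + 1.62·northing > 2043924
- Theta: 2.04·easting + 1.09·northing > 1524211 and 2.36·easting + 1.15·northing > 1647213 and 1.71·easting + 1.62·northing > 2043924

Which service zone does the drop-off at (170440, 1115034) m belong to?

2.04·170440 + 1.09·1115034 = 1563084.660, which is > 1524211
2.36·170440 + 1.15·1115034 = 1684527.500, which is > 1647213
1.71·170440 + 1.62·1115034 = 2097807.480, which is > 2043924
This sign pattern matches Theta.

Theta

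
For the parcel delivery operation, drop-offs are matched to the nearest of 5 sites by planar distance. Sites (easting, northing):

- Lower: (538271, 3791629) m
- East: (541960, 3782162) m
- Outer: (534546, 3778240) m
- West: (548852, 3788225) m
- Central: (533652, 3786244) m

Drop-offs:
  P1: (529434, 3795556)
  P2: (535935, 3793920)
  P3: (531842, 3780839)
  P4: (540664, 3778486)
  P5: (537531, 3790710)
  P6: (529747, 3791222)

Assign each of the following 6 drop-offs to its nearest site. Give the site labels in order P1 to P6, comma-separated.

P1 → Lower (d²=93513898.00)
P2 → Lower (d²=10705577.00)
P3 → Outer (d²=14066417.00)
P4 → East (d²=15192592.00)
P5 → Lower (d²=1392161.00)
P6 → Central (d²=40029509.00)

Lower, Lower, Outer, East, Lower, Central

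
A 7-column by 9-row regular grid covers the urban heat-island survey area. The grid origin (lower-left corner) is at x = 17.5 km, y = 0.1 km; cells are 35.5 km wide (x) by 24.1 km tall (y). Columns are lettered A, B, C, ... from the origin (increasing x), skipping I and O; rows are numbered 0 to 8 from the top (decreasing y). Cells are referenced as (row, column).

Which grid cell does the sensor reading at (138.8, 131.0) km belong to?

(3, D)

Column index: ⌊(138.8 − 17.5) / 35.5⌋ = ⌊3.417⌋ = 3 → column D
Row offset from origin: ⌊(131.0 − 0.1) / 24.1⌋ = ⌊5.432⌋ = 5 → row 3 (counted from top)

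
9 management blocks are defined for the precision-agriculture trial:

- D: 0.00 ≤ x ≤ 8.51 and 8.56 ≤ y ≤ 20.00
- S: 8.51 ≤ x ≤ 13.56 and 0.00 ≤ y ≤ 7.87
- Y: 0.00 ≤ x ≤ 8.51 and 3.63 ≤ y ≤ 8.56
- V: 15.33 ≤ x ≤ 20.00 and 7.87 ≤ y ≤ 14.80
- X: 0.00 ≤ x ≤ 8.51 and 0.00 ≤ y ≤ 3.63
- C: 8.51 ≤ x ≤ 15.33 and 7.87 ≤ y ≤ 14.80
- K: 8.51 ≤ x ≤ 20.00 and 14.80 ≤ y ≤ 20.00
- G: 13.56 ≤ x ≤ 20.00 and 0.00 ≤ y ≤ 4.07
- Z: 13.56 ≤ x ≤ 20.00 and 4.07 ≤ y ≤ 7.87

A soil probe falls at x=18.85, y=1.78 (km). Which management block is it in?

The point has x = 18.85 and y = 1.78.
Only G satisfies 13.56 ≤ x ≤ 20.00 and 0.00 ≤ y ≤ 4.07.

G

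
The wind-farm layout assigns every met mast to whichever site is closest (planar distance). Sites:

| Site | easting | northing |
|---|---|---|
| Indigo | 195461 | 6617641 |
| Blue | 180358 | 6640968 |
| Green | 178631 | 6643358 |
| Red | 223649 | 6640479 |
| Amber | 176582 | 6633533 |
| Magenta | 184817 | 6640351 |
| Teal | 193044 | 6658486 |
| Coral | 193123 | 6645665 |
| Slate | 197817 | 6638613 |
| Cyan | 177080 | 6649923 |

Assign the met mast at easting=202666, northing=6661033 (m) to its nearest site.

Teal

Squared distances to each site:
Indigo: 1934777689.000; Blue: 900251089.000; Green: 890086850.000; Red: 862753205.000; Amber: 1436625056.000; Magenta: 746331925.000; Teal: 99070093.000; Coral: 327244273.000; Slate: 526169201.000; Cyan: 778075496.000.
Minimum at Teal.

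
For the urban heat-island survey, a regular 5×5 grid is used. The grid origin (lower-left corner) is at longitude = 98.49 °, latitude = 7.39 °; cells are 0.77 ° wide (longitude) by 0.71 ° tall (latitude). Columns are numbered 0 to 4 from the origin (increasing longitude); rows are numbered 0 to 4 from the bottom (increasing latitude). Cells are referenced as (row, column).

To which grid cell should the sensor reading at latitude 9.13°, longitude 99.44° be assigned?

(2, 1)

Column index: ⌊(99.44 − 98.49) / 0.77⌋ = ⌊1.234⌋ = 1
Row offset from origin: ⌊(9.13 − 7.39) / 0.71⌋ = ⌊2.451⌋ = 2 → row 2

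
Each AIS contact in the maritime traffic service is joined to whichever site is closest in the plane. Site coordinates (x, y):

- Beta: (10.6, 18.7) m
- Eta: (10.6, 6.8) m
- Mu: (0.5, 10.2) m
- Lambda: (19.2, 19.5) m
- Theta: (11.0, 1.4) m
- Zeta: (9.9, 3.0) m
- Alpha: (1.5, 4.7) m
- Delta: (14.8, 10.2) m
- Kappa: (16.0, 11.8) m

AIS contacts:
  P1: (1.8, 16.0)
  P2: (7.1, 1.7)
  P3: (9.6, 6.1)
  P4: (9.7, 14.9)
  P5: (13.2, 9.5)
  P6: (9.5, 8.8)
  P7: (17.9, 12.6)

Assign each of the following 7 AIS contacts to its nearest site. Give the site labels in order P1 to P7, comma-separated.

P1 → Mu (d²=35.33)
P2 → Zeta (d²=9.53)
P3 → Eta (d²=1.49)
P4 → Beta (d²=15.25)
P5 → Delta (d²=3.05)
P6 → Eta (d²=5.21)
P7 → Kappa (d²=4.25)

Mu, Zeta, Eta, Beta, Delta, Eta, Kappa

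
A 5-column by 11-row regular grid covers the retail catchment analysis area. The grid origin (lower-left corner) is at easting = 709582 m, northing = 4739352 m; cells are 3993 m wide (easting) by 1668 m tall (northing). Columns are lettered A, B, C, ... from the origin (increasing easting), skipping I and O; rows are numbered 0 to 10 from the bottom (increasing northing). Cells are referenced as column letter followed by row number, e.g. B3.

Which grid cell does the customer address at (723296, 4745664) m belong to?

Column index: ⌊(723296 − 709582) / 3993⌋ = ⌊3.435⌋ = 3 → column D
Row offset from origin: ⌊(4745664 − 4739352) / 1668⌋ = ⌊3.784⌋ = 3 → row 3

D3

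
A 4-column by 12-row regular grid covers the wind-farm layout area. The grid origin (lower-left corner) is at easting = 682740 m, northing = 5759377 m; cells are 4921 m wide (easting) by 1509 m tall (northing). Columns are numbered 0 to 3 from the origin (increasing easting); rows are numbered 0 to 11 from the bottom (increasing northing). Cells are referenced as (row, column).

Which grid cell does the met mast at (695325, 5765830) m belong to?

(4, 2)

Column index: ⌊(695325 − 682740) / 4921⌋ = ⌊2.557⌋ = 2
Row offset from origin: ⌊(5765830 − 5759377) / 1509⌋ = ⌊4.276⌋ = 4 → row 4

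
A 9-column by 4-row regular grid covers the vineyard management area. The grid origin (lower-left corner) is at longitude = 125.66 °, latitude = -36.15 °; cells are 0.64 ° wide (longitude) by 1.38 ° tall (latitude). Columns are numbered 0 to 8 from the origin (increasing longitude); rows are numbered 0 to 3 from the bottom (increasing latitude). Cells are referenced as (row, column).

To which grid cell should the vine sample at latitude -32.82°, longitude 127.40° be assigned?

Column index: ⌊(127.40 − 125.66) / 0.64⌋ = ⌊2.719⌋ = 2
Row offset from origin: ⌊(-32.82 − -36.15) / 1.38⌋ = ⌊2.413⌋ = 2 → row 2

(2, 2)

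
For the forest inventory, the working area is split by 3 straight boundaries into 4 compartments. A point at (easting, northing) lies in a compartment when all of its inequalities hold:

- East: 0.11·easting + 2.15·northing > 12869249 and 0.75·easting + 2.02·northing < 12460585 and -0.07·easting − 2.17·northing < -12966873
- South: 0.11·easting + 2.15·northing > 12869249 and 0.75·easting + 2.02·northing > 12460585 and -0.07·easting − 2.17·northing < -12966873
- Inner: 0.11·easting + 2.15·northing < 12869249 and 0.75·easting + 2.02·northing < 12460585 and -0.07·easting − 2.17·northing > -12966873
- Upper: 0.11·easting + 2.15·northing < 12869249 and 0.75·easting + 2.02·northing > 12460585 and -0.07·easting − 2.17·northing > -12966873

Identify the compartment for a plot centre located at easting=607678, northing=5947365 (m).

0.11·607678 + 2.15·5947365 = 12853679.330, which is < 12869249
0.75·607678 + 2.02·5947365 = 12469435.800, which is > 12460585
-0.07·607678 − 2.17·5947365 = -12948319.510, which is > -12966873
This sign pattern matches Upper.

Upper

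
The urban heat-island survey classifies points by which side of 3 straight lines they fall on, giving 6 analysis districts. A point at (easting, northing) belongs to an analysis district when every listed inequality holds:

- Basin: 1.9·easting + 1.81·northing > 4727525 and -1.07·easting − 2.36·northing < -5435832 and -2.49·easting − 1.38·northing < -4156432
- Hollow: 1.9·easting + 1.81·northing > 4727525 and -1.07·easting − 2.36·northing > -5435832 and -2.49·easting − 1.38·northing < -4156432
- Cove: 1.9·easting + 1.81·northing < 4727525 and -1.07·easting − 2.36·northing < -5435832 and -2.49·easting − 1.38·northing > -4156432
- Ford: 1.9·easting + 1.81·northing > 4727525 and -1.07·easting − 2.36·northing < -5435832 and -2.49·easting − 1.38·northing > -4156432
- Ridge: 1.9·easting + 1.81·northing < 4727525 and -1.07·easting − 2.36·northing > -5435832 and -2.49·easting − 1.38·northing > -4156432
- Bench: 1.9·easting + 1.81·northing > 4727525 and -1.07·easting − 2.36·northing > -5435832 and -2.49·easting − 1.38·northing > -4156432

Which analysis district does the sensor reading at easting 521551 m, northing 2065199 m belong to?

Bench

1.9·521551 + 1.81·2065199 = 4728957.090, which is > 4727525
-1.07·521551 − 2.36·2065199 = -5431929.210, which is > -5435832
-2.49·521551 − 1.38·2065199 = -4148636.610, which is > -4156432
This sign pattern matches Bench.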